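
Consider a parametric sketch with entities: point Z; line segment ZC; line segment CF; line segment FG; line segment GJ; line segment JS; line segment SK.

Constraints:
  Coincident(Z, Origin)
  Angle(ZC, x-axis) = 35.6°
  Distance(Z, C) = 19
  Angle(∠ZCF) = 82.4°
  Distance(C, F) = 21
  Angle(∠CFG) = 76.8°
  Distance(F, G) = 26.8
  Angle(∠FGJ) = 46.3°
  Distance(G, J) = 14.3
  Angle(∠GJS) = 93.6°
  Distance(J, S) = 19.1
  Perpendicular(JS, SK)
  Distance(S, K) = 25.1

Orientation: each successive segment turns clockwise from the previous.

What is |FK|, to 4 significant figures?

28.10

Z is at the origin; ZC runs at 35.6° with length 19.0, so C = (15.45, 11.06). ∠ZCF = 82.4° gives CF at -62.00° from the x-axis; with |CF| = 21.0, F = (25.31, -7.482). ∠CFG = 76.8° gives FG at -165.2° from the x-axis; with |FG| = 26.8, G = (-0.6030, -14.33). ∠FGJ = 46.3° gives GJ at 61.10° from the x-axis; with |GJ| = 14.3, J = (6.308, -1.808). ∠GJS = 93.6° gives JS at -25.30° from the x-axis; with |JS| = 19.1, S = (23.58, -9.971). JS is perpendicular to SK, so SK runs at -115.3°; with |SK| = 25.1, K = (12.85, -32.66). Then |FK| = |K − F| = 28.10.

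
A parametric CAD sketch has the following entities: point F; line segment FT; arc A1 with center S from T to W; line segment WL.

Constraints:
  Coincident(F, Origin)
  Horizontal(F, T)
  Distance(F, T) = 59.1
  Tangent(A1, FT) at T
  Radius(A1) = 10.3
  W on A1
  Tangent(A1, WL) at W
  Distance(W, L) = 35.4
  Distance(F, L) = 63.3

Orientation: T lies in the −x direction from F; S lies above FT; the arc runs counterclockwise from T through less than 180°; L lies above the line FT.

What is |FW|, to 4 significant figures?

49.72

Checks: |SW| = 10.30 ✓; ∠(SW, WL) = 90.00° ✓; |WL| = 35.40 ✓; |FL| = 63.30 ✓.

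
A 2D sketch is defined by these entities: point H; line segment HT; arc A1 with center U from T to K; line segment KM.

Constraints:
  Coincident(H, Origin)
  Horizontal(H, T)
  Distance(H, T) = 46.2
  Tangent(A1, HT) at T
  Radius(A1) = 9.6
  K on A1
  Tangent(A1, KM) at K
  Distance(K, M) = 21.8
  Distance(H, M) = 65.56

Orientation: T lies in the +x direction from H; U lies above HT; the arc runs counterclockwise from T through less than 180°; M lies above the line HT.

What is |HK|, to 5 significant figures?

56.385

Checks: |UK| = 9.600 ✓; ∠(UK, KM) = 90.00° ✓; |KM| = 21.80 ✓; |HM| = 65.56 ✓.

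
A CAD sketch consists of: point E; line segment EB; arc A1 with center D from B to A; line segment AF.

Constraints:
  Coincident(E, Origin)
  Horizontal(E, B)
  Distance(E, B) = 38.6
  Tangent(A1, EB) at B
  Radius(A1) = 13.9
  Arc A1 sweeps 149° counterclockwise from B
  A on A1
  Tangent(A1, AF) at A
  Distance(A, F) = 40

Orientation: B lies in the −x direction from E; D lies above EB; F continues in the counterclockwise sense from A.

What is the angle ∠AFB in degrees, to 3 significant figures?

28.7°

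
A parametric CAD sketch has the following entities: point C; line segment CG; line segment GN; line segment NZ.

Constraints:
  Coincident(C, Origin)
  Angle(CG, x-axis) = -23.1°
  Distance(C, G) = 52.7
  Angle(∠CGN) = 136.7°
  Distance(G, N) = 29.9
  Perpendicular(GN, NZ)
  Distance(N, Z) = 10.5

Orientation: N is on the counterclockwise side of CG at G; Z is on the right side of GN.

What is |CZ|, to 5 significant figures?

82.669

C is at the origin; CG runs at -23.1° with length 52.7, so G = 52.7·(cos -23.1°, sin -23.1°) = (48.475, -20.676). ∠CGN = 136.7°, so GN runs at -23.1° + (180° − 136.7°) = 20.200° from the x-axis; with |GN| = 29.9, N = G + 29.9·(cos 20.200°, sin 20.200°) = (76.536, -10.352). GN ⟂ NZ; with |NZ| = 10.5 on the right of GN, Z = N + 10.5·(0.34530, -0.93849) = (80.161, -20.206). Then |CZ| = |Z − C| = 82.669.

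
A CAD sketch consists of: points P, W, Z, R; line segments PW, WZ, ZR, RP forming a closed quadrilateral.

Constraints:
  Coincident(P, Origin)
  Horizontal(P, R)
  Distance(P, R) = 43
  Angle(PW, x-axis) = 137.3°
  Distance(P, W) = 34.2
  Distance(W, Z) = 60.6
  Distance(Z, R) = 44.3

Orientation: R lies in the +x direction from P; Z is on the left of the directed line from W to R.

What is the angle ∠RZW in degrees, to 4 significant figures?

85.14°

Checks: |WZ| = 60.60 ✓; |ZR| = 44.30 ✓.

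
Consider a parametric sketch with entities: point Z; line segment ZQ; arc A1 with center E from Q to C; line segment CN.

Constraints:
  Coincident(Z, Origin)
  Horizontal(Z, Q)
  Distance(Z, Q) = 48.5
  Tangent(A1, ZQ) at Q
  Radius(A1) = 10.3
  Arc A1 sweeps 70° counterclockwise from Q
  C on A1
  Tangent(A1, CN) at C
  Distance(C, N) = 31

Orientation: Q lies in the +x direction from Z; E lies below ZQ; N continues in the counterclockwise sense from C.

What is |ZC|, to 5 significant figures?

39.408

Z is at the origin; ZQ is horizontal with |ZQ| = 48.5 and Q on the +x side, so Q = (48.500, 0.0000). Since A1 is tangent to ZQ there, EQ ⟂ ZQ, so E = Q + (0, -10.3) = (48.500, -10.300). On A1, Q sits at bearing 90° from E; a 70° counterclockwise sweep puts C at bearing 160°, so C = E + 10.3·(cos 160°, sin 160°) = (38.821, -6.7772). Then |ZC| = |C − Z| = 39.408.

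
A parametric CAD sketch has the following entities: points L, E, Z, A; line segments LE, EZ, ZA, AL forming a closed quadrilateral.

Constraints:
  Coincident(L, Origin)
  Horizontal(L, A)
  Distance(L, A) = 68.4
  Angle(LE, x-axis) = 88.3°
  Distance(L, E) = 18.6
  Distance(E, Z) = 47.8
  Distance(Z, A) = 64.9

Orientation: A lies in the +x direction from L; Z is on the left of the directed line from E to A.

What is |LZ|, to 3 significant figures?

63.1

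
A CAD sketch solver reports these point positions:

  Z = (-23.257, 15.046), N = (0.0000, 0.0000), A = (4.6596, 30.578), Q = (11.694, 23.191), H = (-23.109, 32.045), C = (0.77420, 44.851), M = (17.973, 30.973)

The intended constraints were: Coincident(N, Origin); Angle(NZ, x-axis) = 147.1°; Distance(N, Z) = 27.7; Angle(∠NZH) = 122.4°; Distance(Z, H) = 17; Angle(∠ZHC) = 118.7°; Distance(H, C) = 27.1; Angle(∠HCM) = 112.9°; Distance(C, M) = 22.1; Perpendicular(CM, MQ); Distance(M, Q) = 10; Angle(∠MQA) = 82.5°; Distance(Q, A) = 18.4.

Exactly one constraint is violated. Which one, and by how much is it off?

Distance(Q, A) = 18.4 — off by 8.20.

N = (0.00, 0.00) ✓; NZ at 147.1° ✓; |NZ| = 27.70 ✓; ∠NZH = 122.4° ✓; |ZH| = 17.00 ✓; ∠ZHC = 118.7° ✓; |HC| = 27.10 ✓; ∠HCM = 112.9° ✓; |CM| = 22.10 ✓; ∠(CM, MQ) = 90.00° ✓; |MQ| = 9.999 ✓; ∠MQA = 82.50° ✓; |QA| = 10.20 ✗.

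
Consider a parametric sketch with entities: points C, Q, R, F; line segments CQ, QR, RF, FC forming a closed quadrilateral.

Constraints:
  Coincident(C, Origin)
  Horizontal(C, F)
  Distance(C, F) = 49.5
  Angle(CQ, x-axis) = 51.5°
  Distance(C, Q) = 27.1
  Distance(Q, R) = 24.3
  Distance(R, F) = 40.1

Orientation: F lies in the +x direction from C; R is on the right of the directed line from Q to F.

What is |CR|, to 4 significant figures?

9.642

C is at the origin; C and F share the same y with |CF| = 49.5 and F in +x, so F = (49.5, 0). CQ runs at 51.5° with |CQ| = 27.1, so Q = (16.87, 21.21). R is determined by |QR| = 24.3 and |RF| = 40.1 together: it lies at the intersection of circle(Q, 24.3) and circle(F, 40.1). With |QF| = 38.92, the foot of the radical line on QF is 6.385 from Q and the perpendicular offset is √(24.3² − 6.385²) = 23.45. Taking the right-of-QF solution: R = (9.446, -1.930).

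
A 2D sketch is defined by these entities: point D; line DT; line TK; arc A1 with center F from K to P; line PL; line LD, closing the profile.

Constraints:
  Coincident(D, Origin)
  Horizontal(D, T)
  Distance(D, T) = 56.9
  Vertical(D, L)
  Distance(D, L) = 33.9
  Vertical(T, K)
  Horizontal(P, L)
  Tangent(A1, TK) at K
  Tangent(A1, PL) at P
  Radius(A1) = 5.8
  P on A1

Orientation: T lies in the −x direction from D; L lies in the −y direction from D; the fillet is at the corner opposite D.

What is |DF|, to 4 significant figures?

58.32

D is at the origin; D and T share the same y with |DT| = 56.9 and T on the −x side, so T = (-56.90, 0.000). D and L share the same x with |DL| = 33.9 and L on the −y side, so L = (0.000, -33.90). The virtual corner opposite D is at (-56.90, -33.90). A1 meets TK tangentially, so FK is at right angles to TK and since A1 is tangent to PL there, FP ⟂ PL, with radius 5.8, so the center F sits 5.8 in from both sides at F = (-51.10, -28.10). Then |DF| = |F − D| = 58.32.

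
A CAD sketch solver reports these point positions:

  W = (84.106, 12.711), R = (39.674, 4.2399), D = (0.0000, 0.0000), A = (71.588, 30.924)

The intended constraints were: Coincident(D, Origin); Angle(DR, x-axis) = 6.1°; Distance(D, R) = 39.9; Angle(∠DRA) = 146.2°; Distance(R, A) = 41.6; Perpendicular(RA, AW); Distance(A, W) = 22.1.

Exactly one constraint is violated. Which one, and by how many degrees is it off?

Perpendicular(RA, AW) — off by 5.40°.

D = (0.00, 0.00) ✓; DR at 6.100° ✓; |DR| = 39.90 ✓; ∠DRA = 146.2° ✓; |RA| = 41.60 ✓; ∠(RA, AW) = 95.40° ✗; |AW| = 22.10 ✓.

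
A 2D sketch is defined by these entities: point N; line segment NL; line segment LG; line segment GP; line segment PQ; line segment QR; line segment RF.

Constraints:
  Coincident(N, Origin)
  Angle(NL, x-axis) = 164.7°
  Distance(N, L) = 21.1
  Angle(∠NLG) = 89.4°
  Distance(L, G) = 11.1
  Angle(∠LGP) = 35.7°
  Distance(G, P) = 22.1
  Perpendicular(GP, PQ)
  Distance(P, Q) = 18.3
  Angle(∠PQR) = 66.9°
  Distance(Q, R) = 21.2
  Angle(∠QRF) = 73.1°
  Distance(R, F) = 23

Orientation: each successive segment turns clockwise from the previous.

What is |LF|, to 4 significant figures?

16.41

N is at the origin; NL runs at 164.7° with length 21.1, so L = (-20.35, 5.568). ∠NLG = 89.4° gives LG at 74.10° from the x-axis; with |LG| = 11.1, G = (-17.31, 16.24). ∠LGP = 35.7° gives GP at -70.20° from the x-axis; with |GP| = 22.1, P = (-9.825, -4.550). GP is perpendicular to PQ, so PQ runs at -160.2°; with |PQ| = 18.3, Q = (-27.04, -10.75). ∠PQR = 66.9° gives QR at 86.70° from the x-axis; with |QR| = 21.2, R = (-25.82, 10.42). ∠QRF = 73.1° gives RF at -20.20° from the x-axis; with |RF| = 23.0, F = (-4.238, 2.474). Then |LF| = |F − L| = 16.41.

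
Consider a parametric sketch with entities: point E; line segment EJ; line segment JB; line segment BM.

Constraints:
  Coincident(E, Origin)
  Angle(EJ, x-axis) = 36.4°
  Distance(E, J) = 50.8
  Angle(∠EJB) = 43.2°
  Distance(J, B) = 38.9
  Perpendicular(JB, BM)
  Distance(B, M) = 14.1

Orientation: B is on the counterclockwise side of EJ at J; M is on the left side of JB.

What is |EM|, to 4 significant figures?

20.76

E is at the origin; EJ runs at 36.4° with length 50.8, so J = 50.8·(cos 36.4°, sin 36.4°) = (40.89, 30.15). ∠EJB = 43.2°, so JB runs at 36.4° + (180° − 43.2°) = 173.2° from the x-axis; with |JB| = 38.9, B = J + 38.9·(cos 173.2°, sin 173.2°) = (2.262, 34.75). The perpendicularity gives BM at right angles to JB; with |BM| = 14.1 on the left of JB, M = B + 14.1·(-0.1184, -0.9930) = (0.5928, 20.75). Then |EM| = |M − E| = 20.76.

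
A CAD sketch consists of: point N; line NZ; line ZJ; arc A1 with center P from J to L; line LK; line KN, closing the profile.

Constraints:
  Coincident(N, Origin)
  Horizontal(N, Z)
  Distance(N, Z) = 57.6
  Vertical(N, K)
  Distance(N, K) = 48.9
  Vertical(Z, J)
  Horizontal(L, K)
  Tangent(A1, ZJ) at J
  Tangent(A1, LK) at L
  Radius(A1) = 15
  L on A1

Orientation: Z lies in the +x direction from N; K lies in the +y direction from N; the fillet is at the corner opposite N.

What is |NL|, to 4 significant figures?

64.85

The virtual corner opposite N is at (57.60, 48.90). Tangency of A1 to ZJ means the radius PJ is perpendicular to ZJ and A1 meets LK tangentially, so PL is at right angles to LK, with radius 15.0, so the center P sits 15.0 in from both sides at P = (42.60, 33.90). That places the tangent points at J = (57.60, 33.90) on ZJ and L = (42.60, 48.90) on LK. Then |NL| = |L − N| = 64.85.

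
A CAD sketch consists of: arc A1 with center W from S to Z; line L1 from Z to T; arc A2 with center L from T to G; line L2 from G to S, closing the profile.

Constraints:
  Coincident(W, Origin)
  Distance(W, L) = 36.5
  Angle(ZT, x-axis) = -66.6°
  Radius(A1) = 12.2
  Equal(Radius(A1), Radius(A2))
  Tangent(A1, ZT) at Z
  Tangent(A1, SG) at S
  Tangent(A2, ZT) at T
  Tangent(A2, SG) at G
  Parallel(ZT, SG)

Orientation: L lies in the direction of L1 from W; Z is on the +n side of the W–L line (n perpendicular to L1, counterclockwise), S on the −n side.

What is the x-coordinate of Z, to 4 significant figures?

11.20

W is at the origin and L lies 36.5 along u from W, so L = 36.5·u = (14.50, -33.50). Tangency of A1 to both parallel lines with radius 12.2 puts Z and S at W ± 12.2·n: Z = (11.20, 4.845), S = (-11.20, -4.845). So Z.x = 11.20.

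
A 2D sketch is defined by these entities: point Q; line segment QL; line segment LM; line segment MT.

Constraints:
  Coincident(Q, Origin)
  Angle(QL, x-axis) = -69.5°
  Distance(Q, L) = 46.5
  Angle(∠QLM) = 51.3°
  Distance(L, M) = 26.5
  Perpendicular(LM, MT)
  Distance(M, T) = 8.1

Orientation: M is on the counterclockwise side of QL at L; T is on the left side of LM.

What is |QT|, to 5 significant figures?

28.307

Q is at the origin; QL runs at -69.5° with length 46.5, so L = 46.5·(cos -69.5°, sin -69.5°) = (16.285, -43.555). ∠QLM = 51.3°, so LM runs at -69.5° + (180° − 51.3°) = 59.200° from the x-axis; with |LM| = 26.5, M = L + 26.5·(cos 59.200°, sin 59.200°) = (29.854, -20.793). LM ⟂ MT; with |MT| = 8.1 on the left of LM, T = M + 8.1·(-0.85896, 0.51204) = (22.896, -16.645). Then |QT| = |T − Q| = 28.307.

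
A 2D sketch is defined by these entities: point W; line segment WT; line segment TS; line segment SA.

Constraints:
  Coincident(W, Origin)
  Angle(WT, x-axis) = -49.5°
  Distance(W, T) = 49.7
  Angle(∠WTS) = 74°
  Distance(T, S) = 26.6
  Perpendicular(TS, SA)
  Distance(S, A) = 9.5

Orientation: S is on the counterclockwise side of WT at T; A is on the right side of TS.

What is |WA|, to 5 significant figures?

58.710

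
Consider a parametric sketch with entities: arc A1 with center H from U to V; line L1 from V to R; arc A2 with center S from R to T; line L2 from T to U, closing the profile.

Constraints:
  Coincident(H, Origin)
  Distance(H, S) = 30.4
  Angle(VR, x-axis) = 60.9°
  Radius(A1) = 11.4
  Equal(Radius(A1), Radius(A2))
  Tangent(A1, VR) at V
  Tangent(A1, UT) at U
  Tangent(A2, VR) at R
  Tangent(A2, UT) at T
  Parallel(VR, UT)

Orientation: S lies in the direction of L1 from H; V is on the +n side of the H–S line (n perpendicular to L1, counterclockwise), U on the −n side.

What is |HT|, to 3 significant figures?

32.5

The slot axis is L1's direction at 60.9°, so u = (cos 60.9°, sin 60.9°) = (0.486, 0.874) and n = (−sin 60.9°, cos 60.9°) = (-0.874, 0.486). H is at the origin and S lies 30.4 along u from H, so S = 30.4·u = (14.8, 26.6). Tangency of A1 to both parallel lines with radius 11.4 puts V and U at H ± 11.4·n: V = (-9.96, 5.54), U = (9.96, -5.54). Equal radii place R and T the same way about S: R = S + 11.4·n = (4.82, 32.1), T = S − 11.4·n = (24.7, 21.0). Then |HT| = |T − H| = 32.5.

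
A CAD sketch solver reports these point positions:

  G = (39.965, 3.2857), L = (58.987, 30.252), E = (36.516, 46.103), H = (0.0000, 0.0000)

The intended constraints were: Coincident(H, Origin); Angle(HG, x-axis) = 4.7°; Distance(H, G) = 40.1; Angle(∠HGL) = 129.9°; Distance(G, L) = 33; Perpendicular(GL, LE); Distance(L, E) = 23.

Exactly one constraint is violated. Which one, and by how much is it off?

Distance(L, E) = 23 — off by 4.50.

H = (0.00, 0.00) ✓; HG at 4.700° ✓; |HG| = 40.10 ✓; ∠HGL = 129.9° ✓; |GL| = 33.00 ✓; ∠(GL, LE) = 90.00° ✓; |LE| = 27.50 ✗.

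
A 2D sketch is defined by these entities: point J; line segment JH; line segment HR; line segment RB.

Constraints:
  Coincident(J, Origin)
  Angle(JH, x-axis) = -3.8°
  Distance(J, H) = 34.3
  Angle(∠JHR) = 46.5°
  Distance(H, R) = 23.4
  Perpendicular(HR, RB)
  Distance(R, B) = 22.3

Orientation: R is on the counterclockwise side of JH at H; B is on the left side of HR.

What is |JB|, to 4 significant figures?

2.589

J is at the origin; JH runs at -3.8° with length 34.3, so H = 34.3·(cos -3.8°, sin -3.8°) = (34.22, -2.273). ∠JHR = 46.5°, so HR runs at -3.8° + (180° − 46.5°) = 129.7° from the x-axis; with |HR| = 23.4, R = H + 23.4·(cos 129.7°, sin 129.7°) = (19.28, 15.73). HR is perpendicular to RB; with |RB| = 22.3 on the left of HR, B = R + 22.3·(-0.7694, -0.6388) = (2.120, 1.486). Then |JB| = |B − J| = 2.589.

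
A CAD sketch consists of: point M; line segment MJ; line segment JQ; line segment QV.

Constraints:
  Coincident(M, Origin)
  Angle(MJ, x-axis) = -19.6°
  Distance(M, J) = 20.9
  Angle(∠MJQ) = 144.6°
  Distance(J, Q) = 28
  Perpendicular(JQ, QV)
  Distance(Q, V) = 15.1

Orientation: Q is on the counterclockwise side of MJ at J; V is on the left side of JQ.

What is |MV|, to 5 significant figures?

45.136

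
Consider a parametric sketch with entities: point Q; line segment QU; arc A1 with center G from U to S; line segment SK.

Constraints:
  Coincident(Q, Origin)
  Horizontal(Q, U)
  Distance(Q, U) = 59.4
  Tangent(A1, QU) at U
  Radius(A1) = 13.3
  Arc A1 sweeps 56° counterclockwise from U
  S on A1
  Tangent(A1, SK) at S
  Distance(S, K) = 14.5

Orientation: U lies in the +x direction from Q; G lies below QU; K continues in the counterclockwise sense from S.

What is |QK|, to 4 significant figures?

44.06

Q is at the origin; QU is horizontal with |QU| = 59.4 and U on the +x side, so U = (59.40, 0.000). Tangency of A1 to QU means the radius GU is perpendicular to QU, so G = U + (0, -13.3) = (59.40, -13.30). On A1, U sits at bearing 90° from G; a 56° counterclockwise sweep puts S at bearing 146°, so S = G + 13.3·(cos 146°, sin 146°) = (48.37, -5.863). Tangency of A1 to SK means the radius GS is perpendicular to SK, so SK runs along (−sin 146°, cos 146°); with |SK| = 14.5, K = (40.27, -17.88). Then |QK| = |K − Q| = 44.06.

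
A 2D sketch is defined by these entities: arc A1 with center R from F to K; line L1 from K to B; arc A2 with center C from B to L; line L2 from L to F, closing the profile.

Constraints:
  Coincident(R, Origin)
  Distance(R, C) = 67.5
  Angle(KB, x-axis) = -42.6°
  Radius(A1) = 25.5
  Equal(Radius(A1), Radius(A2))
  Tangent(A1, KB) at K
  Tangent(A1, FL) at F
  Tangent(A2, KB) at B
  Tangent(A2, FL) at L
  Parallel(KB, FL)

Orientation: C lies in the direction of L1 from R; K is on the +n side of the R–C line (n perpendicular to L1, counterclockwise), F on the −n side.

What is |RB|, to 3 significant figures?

72.2

Tangency of A1 to both parallel lines with radius 25.5 puts K and F at R ± 25.5·n: K = (17.3, 18.8), F = (-17.3, -18.8). Equal radii place B and L the same way about C: B = C + 25.5·n = (66.9, -26.9), L = C − 25.5·n = (32.4, -64.5). Then |RB| = |B − R| = 72.2.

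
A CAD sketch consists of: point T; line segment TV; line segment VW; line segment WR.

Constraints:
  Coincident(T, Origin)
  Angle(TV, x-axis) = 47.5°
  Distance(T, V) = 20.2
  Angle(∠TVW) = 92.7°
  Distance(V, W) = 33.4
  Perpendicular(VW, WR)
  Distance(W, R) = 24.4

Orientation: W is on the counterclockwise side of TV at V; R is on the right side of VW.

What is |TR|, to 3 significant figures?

56.3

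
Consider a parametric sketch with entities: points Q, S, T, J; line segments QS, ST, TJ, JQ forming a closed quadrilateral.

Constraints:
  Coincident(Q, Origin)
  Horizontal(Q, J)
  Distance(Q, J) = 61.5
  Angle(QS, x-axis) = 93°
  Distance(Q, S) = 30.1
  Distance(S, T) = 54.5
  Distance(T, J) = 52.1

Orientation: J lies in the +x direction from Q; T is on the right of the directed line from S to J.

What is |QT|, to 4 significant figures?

26.31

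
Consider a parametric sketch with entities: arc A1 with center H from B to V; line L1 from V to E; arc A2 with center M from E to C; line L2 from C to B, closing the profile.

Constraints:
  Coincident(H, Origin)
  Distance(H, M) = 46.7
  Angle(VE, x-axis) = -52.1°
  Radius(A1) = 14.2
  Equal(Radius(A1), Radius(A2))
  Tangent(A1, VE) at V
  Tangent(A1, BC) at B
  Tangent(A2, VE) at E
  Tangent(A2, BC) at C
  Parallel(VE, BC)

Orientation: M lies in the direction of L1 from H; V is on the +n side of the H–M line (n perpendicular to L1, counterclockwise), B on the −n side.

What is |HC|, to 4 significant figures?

48.81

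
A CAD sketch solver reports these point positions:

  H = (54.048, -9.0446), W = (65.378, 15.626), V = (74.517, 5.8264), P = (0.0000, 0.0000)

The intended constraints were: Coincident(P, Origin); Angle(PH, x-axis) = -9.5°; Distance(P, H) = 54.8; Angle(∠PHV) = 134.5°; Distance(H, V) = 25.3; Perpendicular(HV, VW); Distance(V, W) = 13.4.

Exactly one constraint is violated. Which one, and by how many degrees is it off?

Perpendicular(HV, VW) — off by 7.00°.

P = (0.00, 0.00) ✓; PH at -9.500° ✓; |PH| = 54.80 ✓; ∠PHV = 134.5° ✓; |HV| = 25.30 ✓; ∠(HV, VW) = 97.00° ✗; |VW| = 13.40 ✓.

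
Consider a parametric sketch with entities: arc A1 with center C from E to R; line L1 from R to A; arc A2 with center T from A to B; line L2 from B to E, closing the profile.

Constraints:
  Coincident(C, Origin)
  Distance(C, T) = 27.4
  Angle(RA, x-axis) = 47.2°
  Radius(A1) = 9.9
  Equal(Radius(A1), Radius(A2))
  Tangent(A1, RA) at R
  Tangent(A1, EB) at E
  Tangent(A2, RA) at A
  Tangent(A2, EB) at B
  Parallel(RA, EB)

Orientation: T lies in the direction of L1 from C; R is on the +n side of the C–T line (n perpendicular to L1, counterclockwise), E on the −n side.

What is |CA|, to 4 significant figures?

29.13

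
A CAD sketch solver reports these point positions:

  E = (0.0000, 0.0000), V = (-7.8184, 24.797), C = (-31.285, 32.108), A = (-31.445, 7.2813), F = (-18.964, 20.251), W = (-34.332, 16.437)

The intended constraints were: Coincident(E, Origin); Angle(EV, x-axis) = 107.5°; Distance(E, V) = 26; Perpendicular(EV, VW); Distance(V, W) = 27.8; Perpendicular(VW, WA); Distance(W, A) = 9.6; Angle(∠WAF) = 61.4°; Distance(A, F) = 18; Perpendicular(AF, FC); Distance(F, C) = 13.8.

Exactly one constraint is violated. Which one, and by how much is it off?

Distance(F, C) = 13.8 — off by 3.30.

E = (0.00, 0.00) ✓; EV at 107.5° ✓; |EV| = 26.00 ✓; ∠(EV, VW) = 90.00° ✓; |VW| = 27.80 ✓; ∠(VW, WA) = 90.00° ✓; |WA| = 9.600 ✓; ∠WAF = 61.40° ✓; |AF| = 18.00 ✓; ∠(AF, FC) = 90.00° ✓; |FC| = 17.10 ✗.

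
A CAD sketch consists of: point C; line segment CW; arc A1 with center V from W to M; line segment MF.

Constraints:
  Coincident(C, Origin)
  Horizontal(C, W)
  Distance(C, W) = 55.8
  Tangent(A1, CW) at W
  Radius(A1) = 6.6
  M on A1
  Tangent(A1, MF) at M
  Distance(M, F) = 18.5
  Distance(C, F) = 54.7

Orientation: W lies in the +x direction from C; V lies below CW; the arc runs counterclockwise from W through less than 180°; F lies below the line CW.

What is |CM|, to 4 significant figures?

49.62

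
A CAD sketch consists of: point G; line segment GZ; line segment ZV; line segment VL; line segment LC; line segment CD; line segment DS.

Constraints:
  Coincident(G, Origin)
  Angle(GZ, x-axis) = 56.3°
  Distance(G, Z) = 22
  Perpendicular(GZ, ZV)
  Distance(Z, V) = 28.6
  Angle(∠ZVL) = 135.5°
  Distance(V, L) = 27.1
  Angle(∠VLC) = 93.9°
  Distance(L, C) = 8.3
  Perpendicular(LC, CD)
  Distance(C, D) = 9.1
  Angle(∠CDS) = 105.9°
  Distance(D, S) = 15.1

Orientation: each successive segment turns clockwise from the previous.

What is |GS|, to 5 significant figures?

45.001

LC is perpendicular to CD, so CD runs at 105.70°; with |CD| = 9.1, D = (31.090, -17.578). ∠CDS = 105.9° gives DS at 31.600° from the x-axis; with |DS| = 15.1, S = (43.951, -9.6662). Then |GS| = |S − G| = 45.001.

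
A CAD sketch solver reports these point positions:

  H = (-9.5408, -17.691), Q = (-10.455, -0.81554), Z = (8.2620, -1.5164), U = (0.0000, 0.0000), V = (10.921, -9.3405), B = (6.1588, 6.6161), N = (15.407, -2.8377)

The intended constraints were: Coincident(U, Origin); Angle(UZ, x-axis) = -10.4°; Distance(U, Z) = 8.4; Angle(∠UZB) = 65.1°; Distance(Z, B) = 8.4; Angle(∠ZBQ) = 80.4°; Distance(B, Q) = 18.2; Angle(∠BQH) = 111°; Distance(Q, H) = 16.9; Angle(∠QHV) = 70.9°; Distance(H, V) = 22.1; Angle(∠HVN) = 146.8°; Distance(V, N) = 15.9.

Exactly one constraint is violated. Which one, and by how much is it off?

Distance(V, N) = 15.9 — off by 8.00.

U = (0.00, 0.00) ✓; UZ at -10.40° ✓; |UZ| = 8.400 ✓; ∠UZB = 65.10° ✓; |ZB| = 8.400 ✓; ∠ZBQ = 80.40° ✓; |BQ| = 18.20 ✓; ∠BQH = 111.0° ✓; |QH| = 16.90 ✓; ∠QHV = 70.90° ✓; |HV| = 22.10 ✓; ∠HVN = 146.8° ✓; |VN| = 7.900 ✗.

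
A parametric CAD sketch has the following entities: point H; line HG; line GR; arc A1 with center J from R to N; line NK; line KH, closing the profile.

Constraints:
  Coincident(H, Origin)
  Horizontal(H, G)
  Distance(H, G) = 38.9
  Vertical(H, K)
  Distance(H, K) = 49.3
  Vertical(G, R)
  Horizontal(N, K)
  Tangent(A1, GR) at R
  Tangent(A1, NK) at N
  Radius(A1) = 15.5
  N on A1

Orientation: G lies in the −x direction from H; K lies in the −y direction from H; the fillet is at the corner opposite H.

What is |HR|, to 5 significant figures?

51.533

H is at the origin; HG is horizontal with |HG| = 38.9 and G on the −x side, so G = (-38.900, 0.0000). H and K share the same x with |HK| = 49.3 and K on the −y side, so K = (0.0000, -49.300). The virtual corner opposite H is at (-38.900, -49.300). Tangency of A1 to GR means the radius JR is perpendicular to GR and tangency of A1 to NK means the radius JN is perpendicular to NK, with radius 15.5, so the center J sits 15.5 in from both sides at J = (-23.400, -33.800). That places the tangent points at R = (-38.900, -33.800) on GR and N = (-23.400, -49.300) on NK. Then |HR| = |R − H| = 51.533.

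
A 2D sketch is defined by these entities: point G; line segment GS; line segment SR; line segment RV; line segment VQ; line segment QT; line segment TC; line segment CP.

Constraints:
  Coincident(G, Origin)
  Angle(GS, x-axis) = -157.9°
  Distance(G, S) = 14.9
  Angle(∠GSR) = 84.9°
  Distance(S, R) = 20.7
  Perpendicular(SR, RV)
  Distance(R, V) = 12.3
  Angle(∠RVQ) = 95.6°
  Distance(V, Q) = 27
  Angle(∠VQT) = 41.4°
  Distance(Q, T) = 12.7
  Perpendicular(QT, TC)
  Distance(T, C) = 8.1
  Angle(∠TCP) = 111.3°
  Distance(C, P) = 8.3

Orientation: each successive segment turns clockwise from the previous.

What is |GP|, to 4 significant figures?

5.701

G is at the origin; GS runs at -157.9° with length 14.9, so S = (-13.81, -5.606). ∠GSR = 84.9° gives SR at 107.0° from the x-axis; with |SR| = 20.7, R = (-19.86, 14.19). The perpendicularity gives RV at right angles to SR, so RV runs at 17.00°; with |RV| = 12.3, V = (-8.095, 17.79). ∠RVQ = 95.6° gives VQ at -67.40° from the x-axis; with |VQ| = 27.0, Q = (2.281, -7.141). ∠VQT = 41.4° gives QT at 154.0° from the x-axis; with |QT| = 12.7, T = (-9.134, -1.573). The perpendicularity gives TC at right angles to QT, so TC runs at 64.00°; with |TC| = 8.1, C = (-5.583, 5.707). ∠TCP = 111.3° gives CP at -4.700° from the x-axis; with |CP| = 8.3, P = (2.689, 5.027). Then |GP| = |P − G| = 5.701.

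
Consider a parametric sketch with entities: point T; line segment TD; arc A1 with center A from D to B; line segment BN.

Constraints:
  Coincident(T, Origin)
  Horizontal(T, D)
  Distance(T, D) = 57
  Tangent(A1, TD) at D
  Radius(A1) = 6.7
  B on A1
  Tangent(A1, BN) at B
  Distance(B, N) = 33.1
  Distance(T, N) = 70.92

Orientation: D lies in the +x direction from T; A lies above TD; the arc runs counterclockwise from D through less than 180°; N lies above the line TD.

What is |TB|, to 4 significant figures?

64.09

Checks: |AB| = 6.700 ✓; ∠(AB, BN) = 90.00° ✓; |BN| = 33.10 ✓; |TN| = 70.92 ✓.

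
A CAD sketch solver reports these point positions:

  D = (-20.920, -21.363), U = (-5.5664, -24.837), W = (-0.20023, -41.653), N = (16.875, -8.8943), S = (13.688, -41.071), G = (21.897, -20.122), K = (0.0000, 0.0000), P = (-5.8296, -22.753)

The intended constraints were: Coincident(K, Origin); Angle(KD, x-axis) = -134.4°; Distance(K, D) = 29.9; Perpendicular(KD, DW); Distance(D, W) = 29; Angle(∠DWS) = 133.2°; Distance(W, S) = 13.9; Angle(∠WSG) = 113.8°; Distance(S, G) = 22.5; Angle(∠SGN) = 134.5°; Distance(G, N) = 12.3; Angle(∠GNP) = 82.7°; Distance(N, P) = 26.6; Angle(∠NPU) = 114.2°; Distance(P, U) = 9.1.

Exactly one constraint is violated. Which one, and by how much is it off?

Distance(P, U) = 9.1 — off by 7.00.

K = (0.00, 0.00) ✓; KD at -134.4° ✓; |KD| = 29.90 ✓; ∠(KD, DW) = 90.00° ✓; |DW| = 29.00 ✓; ∠DWS = 133.2° ✓; |WS| = 13.90 ✓; ∠WSG = 113.8° ✓; |SG| = 22.50 ✓; ∠SGN = 134.5° ✓; |GN| = 12.30 ✓; ∠GNP = 82.70° ✓; |NP| = 26.60 ✓; ∠NPU = 114.2° ✓; |PU| = 2.101 ✗.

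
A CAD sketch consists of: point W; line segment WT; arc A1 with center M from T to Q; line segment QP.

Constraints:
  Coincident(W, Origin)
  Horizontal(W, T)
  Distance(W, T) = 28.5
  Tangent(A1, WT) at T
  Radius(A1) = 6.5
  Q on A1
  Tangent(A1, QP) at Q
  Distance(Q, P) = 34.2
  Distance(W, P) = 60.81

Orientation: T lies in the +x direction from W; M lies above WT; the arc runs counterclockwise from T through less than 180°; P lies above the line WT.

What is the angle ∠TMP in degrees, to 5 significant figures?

139.56°

Checks: |MQ| = 6.500 ✓; ∠(MQ, QP) = 90.00° ✓; |QP| = 34.20 ✓; |WP| = 60.81 ✓.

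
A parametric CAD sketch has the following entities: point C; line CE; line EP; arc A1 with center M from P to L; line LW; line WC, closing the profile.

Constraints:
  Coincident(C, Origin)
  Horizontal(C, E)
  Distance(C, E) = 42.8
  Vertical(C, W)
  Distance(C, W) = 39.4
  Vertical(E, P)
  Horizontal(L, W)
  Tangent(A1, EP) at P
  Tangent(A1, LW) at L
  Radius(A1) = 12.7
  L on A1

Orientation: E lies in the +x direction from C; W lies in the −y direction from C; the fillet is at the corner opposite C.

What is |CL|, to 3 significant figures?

49.6

C is at the origin; C and E share the same y with |CE| = 42.8 and E on the +x side, so E = (42.8, 0.00). C and W share the same x with |CW| = 39.4 and W on the −y side, so W = (0.00, -39.4). The virtual corner opposite C is at (42.8, -39.4). Tangency of A1 to EP means the radius MP is perpendicular to EP and since A1 is tangent to LW there, ML ⟂ LW, with radius 12.7, so the center M sits 12.7 in from both sides at M = (30.1, -26.7). That places the tangent points at P = (42.8, -26.7) on EP and L = (30.1, -39.4) on LW. Then |CL| = |L − C| = 49.6.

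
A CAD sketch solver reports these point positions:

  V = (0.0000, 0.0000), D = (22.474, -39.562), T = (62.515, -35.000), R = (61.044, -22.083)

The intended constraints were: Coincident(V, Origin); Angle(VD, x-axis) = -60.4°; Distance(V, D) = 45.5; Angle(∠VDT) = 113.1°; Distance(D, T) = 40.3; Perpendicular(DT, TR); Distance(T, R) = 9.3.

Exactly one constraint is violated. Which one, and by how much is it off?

Distance(T, R) = 9.3 — off by 3.70.

V = (0.00, 0.00) ✓; VD at -60.40° ✓; |VD| = 45.50 ✓; ∠VDT = 113.1° ✓; |DT| = 40.30 ✓; ∠(DT, TR) = 90.00° ✓; |TR| = 13.00 ✗.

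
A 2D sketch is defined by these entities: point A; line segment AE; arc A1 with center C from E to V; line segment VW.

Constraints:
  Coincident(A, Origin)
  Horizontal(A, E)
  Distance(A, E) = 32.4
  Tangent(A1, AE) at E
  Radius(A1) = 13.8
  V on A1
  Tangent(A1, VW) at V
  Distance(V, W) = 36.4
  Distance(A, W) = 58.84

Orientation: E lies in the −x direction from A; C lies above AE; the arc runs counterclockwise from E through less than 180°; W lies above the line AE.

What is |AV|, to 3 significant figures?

25.3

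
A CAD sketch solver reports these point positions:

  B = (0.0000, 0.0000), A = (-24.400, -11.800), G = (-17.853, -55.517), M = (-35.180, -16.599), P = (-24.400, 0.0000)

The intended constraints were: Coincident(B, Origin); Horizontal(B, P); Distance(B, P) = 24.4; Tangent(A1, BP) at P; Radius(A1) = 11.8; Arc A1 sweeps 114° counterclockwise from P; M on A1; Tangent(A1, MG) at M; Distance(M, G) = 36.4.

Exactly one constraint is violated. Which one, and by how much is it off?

Distance(M, G) = 36.4 — off by 6.20.

B = (0.00, 0.00) ✓; B.y = 0.00, P.y = 0.00 ✓; |BP| = 24.40 ✓; ∠(AP, PB) = 90.00° ✓; |AP| = 11.80 ✓; bearing(A→M) − bearing(A→P) = 114.0° ✓; |AM| = 11.80 ✓; ∠(AM, MG) = 90.00° ✓; |MG| = 42.60 ✗.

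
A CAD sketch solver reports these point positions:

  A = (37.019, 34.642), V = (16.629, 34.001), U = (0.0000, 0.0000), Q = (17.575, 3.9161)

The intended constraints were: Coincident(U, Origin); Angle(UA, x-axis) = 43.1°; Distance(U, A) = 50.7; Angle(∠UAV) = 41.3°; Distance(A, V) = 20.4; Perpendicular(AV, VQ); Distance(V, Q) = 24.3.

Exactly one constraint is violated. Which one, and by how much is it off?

Distance(V, Q) = 24.3 — off by 5.80.

U = (0.00, 0.00) ✓; UA at 43.10° ✓; |UA| = 50.70 ✓; ∠UAV = 41.30° ✓; |AV| = 20.40 ✓; ∠(AV, VQ) = 90.00° ✓; |VQ| = 30.10 ✗.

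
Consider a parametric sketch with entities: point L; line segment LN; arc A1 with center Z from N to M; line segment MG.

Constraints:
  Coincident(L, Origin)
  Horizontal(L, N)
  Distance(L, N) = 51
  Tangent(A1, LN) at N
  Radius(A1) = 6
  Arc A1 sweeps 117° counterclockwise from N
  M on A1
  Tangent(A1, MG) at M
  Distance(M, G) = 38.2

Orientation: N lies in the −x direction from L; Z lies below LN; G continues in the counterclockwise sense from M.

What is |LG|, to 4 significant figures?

57.88

On A1, N sits at bearing 90° from Z; a 117° counterclockwise sweep puts M at bearing 207°, so M = Z + 6.0·(cos 207°, sin 207°) = (-56.35, -8.724). Since A1 is tangent to MG there, ZM ⟂ MG, so MG runs along (−sin 207°, cos 207°); with |MG| = 38.2, G = (-39.00, -42.76). Then |LG| = |G − L| = 57.88.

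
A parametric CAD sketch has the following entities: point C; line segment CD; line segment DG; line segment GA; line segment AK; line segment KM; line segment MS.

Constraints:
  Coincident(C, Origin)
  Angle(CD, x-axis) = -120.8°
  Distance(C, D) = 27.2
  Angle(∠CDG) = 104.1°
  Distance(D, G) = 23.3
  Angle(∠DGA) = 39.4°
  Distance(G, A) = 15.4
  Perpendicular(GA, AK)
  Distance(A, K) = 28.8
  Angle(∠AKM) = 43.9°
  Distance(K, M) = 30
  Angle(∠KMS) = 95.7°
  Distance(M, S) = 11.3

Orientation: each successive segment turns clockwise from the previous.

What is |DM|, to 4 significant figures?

24.61

GA is perpendicular to AK, so AK runs at -67.30°; with |AK| = 28.8, K = (-10.92, -37.29). ∠AKM = 43.9° gives KM at 156.6° from the x-axis; with |KM| = 30.0, M = (-38.46, -25.38). Then |DM| = |M − D| = 24.61.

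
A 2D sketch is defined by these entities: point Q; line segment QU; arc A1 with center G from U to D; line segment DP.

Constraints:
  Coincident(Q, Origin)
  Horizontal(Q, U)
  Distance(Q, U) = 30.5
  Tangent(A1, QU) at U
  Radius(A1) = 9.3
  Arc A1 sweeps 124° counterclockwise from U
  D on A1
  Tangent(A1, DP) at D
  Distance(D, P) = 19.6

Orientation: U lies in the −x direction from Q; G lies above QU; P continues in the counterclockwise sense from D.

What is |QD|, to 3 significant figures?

27.0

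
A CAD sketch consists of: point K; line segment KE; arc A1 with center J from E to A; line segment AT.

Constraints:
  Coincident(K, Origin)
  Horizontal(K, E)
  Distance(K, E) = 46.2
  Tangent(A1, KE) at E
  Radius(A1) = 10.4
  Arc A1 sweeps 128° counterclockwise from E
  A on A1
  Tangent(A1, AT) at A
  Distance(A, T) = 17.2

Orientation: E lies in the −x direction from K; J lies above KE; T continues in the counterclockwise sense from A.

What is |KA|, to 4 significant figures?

41.55

K is at the origin; KE is horizontal with |KE| = 46.2 and E on the −x side, so E = (-46.20, 0.000). The tangent condition forces JE to be normal to KE, so J = E + (0, 10.4) = (-46.20, 10.40). On A1, E sits at bearing -90° from J; a 128° counterclockwise sweep puts A at bearing 38°, so A = J + 10.4·(cos 38°, sin 38°) = (-38.00, 16.80). Then |KA| = |A − K| = 41.55.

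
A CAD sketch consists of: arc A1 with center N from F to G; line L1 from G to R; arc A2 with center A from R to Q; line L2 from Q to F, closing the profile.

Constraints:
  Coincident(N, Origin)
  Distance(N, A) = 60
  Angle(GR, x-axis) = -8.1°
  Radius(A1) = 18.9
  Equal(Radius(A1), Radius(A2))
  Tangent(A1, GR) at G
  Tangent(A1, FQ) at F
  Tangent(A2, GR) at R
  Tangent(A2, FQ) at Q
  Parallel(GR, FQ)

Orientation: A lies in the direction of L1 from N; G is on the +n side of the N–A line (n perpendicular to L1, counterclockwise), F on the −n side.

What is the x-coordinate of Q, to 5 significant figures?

56.738

The slot axis is L1's direction at -8.1°, so u = (cos -8.1°, sin -8.1°) = (0.99002, -0.14090) and n = (−sin -8.1°, cos -8.1°) = (0.14090, 0.99002). N is at the origin and A lies 60.0 along u from N, so A = 60.0·u = (59.401, -8.4541). Tangency of A1 to both parallel lines with radius 18.9 puts G and F at N ± 18.9·n: G = (2.6630, 18.711), F = (-2.6630, -18.711). Equal radii place R and Q the same way about A: R = A + 18.9·n = (62.064, 10.257), Q = A − 18.9·n = (56.738, -27.166). So Q.x = 56.738.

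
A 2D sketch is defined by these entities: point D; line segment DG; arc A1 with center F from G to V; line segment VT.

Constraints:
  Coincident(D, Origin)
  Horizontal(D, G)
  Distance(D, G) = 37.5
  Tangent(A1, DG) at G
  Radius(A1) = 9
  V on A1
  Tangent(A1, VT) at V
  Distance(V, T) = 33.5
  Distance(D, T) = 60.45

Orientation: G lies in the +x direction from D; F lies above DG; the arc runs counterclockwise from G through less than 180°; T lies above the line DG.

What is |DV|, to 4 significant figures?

47.52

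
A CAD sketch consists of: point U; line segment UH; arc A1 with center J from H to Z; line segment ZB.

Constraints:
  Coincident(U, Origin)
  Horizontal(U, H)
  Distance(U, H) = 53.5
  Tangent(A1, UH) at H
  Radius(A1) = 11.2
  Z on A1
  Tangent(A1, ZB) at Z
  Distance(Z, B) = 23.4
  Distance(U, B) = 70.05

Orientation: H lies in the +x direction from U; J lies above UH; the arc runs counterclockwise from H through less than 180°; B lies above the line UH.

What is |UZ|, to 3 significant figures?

65.9

U is at the origin; UH is horizontal with |UH| = 53.5 and H on the +x side, so H = (53.5, 0.00). Tangency of A1 to UH means the radius JH is perpendicular to UH, so J = H + (0, 11.2) = (53.5, 11.2). Since JZ ⟂ ZB (tangency), |JB| = √(11.2² + 23.4²) = 25.9 regardless of where Z sits on A1. So B lies on both circle(U, 70.05) and circle(J, 25.9); the above-UH intersection is B = (59.9, 36.3). Z is the foot of the tangent from B: Z = (64.5, 13.4).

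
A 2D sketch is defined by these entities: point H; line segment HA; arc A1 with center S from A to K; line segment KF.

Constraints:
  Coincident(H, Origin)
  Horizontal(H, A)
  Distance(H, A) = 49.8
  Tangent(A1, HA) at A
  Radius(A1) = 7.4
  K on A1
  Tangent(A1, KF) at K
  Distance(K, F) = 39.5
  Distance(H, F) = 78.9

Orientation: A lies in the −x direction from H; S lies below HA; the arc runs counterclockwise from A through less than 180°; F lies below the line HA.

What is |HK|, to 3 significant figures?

57.3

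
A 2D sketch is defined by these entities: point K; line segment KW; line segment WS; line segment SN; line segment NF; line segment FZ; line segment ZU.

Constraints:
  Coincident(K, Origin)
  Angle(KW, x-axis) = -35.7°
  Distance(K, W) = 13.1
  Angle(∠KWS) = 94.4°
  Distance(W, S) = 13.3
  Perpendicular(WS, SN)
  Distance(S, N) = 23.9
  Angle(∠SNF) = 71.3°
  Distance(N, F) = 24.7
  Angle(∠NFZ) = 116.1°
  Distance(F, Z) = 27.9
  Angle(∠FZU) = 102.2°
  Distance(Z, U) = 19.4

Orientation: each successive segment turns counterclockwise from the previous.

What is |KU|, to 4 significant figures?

31.75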